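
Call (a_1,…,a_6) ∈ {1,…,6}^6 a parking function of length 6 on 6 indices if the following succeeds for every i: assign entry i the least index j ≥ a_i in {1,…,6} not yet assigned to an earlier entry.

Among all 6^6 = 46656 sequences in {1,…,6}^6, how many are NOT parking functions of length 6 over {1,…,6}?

Count = (7−6)·7^(6−1) = 1·16807 = 16807 (Pollak)
One tuple (6,4,4,3,6,5) → sorted (3,4,4,5,6,6): b_1=3>1, not a PF.
6^6 − 16807 = 46656 − 16807 = 29849

29849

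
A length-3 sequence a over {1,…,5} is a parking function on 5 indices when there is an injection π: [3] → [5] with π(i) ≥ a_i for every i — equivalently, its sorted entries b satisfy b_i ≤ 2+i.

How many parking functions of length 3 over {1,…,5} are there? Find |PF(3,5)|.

|PF(3,5)| = 3·6^2 = 3 · 36 = 108 (Konheim–Weiss)
Check (1,1,3) → sorted (1,1,3): b_i ≤ 2+i ∀i, a PF.

108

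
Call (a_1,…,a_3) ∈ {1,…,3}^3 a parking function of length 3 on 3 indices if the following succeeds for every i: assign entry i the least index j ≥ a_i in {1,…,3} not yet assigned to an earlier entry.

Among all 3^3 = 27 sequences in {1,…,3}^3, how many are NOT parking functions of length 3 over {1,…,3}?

11

Count = (3+1−3)·(3+1)^{3−1} = 1×16 = 16
Check (3,3,3) → sorted (3,3,3): b_1=3>1, not a PF.
3^3 − 16 = 27 − 16 = 11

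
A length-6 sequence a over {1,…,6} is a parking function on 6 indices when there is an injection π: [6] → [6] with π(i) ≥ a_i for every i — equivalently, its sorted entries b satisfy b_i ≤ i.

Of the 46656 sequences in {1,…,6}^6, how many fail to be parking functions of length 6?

29849

|PF| = (7−6)·7^(6−1) = 1×16807 = 16807 (Konheim–Weiss)
Check (1,6,5,5,5,6) → sorted (1,5,5,5,6,6): b_2=5>2, not a PF.
So 46656 − 16807 = 29849 fail.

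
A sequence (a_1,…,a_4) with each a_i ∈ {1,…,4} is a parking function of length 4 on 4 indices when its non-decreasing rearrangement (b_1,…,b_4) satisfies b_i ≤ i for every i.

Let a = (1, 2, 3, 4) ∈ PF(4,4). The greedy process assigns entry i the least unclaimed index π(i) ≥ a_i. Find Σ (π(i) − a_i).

0

Σπ = 10 ({1..4} each once); Σa = 1+2+3+4 = 10; disp = 10−10 = 0.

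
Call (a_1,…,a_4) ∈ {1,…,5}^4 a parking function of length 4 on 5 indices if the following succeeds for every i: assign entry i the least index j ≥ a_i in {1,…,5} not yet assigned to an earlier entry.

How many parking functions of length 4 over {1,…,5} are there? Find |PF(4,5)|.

|PF| = (5+1−4)·(5+1)^{4−1} = 2·216 = 432 (Konheim–Weiss)
E.g. (2,3,5,4) → sorted (2,3,4,5): b_i ≤ 1+i ∀i, a PF.

432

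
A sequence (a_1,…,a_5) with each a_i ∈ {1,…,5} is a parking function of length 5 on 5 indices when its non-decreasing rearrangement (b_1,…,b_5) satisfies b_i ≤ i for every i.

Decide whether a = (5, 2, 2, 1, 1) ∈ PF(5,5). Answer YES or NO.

YES

Sorted: b = (1, 1, 2, 2, 5).
  b_1=1 ≤ 1
  b_2=1 ≤ 2
  b_3=2 ≤ 3
  b_4=2 ≤ 4
  b_5=5 ≤ 5
All bounds hold ⇒ YES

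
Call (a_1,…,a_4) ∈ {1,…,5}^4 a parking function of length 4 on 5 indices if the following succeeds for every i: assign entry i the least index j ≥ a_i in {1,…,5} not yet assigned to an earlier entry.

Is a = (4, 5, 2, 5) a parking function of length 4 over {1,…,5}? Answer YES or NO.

NO

Sorted: b = (2, 4, 5, 5).
  b_1=2 ≤ 2
  b_2=4 > 3
  fails at i=2 ⇒ NO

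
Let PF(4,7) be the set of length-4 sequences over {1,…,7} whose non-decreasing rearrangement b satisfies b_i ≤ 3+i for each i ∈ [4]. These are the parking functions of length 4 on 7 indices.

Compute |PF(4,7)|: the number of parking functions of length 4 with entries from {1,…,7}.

2048

#PF = (7−4+1)·(7+1)^(4−1) = 4 · 512 = 2048 (Konheim–Weiss)
Check (1,1,2,7) → sorted (1,1,2,7): b_i ≤ 3+i ∀i, a PF.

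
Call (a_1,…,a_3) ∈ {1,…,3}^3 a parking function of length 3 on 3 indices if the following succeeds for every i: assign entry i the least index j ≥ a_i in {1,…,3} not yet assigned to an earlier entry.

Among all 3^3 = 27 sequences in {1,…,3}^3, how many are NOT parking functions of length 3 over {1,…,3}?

11

|PF(3,3)| = (4−3)·4^(3−1) = 1 · 16 = 16 (Konheim–Weiss)
One tuple (3,3,2) → sorted (2,3,3): b_1=2>1, not a PF.
Total 27; non-PF = 27−16 = 11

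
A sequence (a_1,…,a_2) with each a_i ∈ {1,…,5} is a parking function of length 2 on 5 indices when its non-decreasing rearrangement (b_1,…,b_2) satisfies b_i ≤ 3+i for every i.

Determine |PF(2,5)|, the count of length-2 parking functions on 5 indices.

|PF| = (5+1−2)·(5+1)^{2−1} = 4·6 = 24 (Pollak)
Example (4,5) → sorted (4,5): b_i ≤ 3+i ∀i, a PF.

24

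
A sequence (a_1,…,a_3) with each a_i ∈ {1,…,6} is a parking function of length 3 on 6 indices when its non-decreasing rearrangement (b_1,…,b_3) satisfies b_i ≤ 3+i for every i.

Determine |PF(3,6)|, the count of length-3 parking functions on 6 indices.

196

#PF = (6+1−3)·(6+1)^{3−1} = 4×49 = 196 [KW]
E.g. (6,3,3) → sorted (3,3,6): b_i ≤ 3+i ∀i, a PF.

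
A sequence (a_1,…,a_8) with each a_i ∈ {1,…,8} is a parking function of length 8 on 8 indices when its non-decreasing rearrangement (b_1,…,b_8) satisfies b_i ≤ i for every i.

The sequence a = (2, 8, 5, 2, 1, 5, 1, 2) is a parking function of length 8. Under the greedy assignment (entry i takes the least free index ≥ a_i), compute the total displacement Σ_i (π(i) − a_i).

Σπ = 36 ({1..8} each once); Σa = 2+8+5+2+1+5+1+2 = 26; disp = 36−26 = 10.

10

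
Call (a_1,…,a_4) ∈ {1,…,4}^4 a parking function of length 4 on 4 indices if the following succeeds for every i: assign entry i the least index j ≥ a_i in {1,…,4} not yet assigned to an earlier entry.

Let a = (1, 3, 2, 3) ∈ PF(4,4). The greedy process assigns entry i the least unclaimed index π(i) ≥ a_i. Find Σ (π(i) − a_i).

1

Σπ(i) = 1+…+4 = 10; Σa = 1+3+2+3 = 9; disp = 10−9 = 1.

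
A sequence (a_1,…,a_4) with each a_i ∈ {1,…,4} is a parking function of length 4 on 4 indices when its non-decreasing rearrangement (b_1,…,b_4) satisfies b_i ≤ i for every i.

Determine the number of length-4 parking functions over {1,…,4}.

|PF(4,4)| = (4+1−4)·(4+1)^{4−1} = 1 · 125 = 125
Check (2,3,3,1) → sorted (1,2,3,3): b_i ≤ i ∀i, a PF.

125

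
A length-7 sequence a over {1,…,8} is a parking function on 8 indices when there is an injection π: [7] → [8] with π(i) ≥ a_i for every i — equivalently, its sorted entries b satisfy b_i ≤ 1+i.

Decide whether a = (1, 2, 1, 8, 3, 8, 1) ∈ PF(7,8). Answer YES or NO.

NO

Order a: b = (1, 1, 1, 2, 3, 8, 8).
  b_1=1 ≤ 2
  b_2=1 ≤ 3
  b_3=1 ≤ 4
  b_4=2 ≤ 5
  b_5=3 ≤ 6
  b_6=8 > 7
  fails at i=6 ⇒ NO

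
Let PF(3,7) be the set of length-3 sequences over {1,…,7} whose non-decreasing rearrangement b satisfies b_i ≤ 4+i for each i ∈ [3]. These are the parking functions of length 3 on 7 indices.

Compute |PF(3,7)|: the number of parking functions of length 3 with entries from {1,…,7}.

Count = 5·8^2 = 5×64 = 320 (Konheim–Weiss)
Check (2,1,2) → sorted (1,2,2): b_i ≤ 4+i ∀i, a PF.

320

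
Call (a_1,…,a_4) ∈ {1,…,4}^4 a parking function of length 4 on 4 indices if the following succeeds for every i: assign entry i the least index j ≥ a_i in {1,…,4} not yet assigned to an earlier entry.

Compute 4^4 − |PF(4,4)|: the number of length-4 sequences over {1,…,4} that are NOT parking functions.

131

|PF(4,4)| = (4+1−4)·(4+1)^{4−1} = 1×125 = 125 (Pollak)
One tuple (4,3,2,3) → sorted (2,3,3,4): b_1=2>1, not a PF.
Total 256; non-PF = 256−125 = 131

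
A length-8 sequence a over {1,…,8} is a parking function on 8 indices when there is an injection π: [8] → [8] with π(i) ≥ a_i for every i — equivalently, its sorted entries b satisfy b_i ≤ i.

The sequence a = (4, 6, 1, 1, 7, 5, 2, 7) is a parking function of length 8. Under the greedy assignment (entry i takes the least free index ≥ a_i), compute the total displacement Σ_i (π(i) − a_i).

3

Σπ = 36 ({1..8} each once); Σa = 4+6+1+1+7+5+2+7 = 33; disp = 36−33 = 3.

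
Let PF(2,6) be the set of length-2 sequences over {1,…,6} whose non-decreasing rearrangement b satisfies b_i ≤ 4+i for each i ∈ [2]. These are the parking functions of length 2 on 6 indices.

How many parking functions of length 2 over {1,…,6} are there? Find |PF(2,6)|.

|PF| = (6+1−2)·(6+1)^{2−1} = 5×7 = 35 [KW]
Check (3,2) → sorted (2,3): b_i ≤ 4+i ∀i, a PF.

35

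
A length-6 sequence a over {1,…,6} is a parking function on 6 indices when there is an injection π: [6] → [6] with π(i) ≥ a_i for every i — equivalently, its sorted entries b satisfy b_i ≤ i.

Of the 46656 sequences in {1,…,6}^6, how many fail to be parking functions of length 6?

|PF| = 1·7^5 = 1 · 16807 = 16807
Check (5,5,4,4,4,4) → sorted (4,4,4,4,5,5): b_1=4>1, not a PF.
So 46656 − 16807 = 29849 fail.

29849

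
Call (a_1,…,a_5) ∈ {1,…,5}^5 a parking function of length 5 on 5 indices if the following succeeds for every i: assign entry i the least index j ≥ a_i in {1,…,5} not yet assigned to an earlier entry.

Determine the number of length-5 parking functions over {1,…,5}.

Count = (5−5+1)·(5+1)^(5−1) = 1×1296 = 1296 [KW]
Check (1,3,5,2,1) → sorted (1,1,2,3,5): b_i ≤ i ∀i, a PF.

1296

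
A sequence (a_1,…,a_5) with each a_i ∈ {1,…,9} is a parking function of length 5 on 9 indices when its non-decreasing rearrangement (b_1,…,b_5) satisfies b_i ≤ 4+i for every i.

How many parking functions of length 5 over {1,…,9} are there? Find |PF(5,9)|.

50000

|PF| = (9+1−5)·(9+1)^{5−1} = 5×10000 = 50000 [KW]
One tuple (7,3,9,2,3) → sorted (2,3,3,7,9): b_i ≤ 4+i ∀i, a PF.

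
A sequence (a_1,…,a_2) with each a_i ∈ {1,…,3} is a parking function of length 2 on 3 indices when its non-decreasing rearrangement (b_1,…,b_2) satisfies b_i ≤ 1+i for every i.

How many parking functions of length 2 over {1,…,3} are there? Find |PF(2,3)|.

Count = 2·4^1 = 2·4 = 8 (Pollak)
E.g. (2,3) → sorted (2,3): b_i ≤ 1+i ∀i, a PF.

8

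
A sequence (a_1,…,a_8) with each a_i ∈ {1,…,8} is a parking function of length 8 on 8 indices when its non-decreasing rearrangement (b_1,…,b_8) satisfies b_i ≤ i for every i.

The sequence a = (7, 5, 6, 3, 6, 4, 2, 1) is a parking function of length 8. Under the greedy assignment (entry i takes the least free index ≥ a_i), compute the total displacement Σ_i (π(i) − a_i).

2

Σπ = 36 ({1..8} each once); Σa = 7+5+6+3+6+4+2+1 = 34; disp = 36−34 = 2.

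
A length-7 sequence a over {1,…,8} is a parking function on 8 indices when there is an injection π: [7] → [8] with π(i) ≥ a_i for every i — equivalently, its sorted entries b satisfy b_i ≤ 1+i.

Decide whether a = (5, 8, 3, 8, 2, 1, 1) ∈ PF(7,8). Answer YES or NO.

Order a: b = (1, 1, 2, 3, 5, 8, 8).
  b_1=1 ≤ 2
  b_2=1 ≤ 3
  b_3=2 ≤ 4
  b_4=3 ≤ 5
  b_5=5 ≤ 6
  b_6=8 > 7
  fails at i=6 ⇒ NO

NO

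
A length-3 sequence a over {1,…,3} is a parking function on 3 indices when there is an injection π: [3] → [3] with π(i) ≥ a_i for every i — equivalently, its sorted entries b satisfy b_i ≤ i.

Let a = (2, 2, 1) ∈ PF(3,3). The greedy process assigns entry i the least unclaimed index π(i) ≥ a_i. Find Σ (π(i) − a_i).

1

Σπ(i) = 1+…+3 = 6; Σa = 2+2+1 = 5; disp = 6−5 = 1.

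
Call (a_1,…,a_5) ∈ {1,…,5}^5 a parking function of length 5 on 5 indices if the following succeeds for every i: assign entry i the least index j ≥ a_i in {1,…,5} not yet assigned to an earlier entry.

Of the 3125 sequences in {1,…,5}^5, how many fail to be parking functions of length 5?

1829

|PF| = (5−5+1)·(5+1)^(5−1) = 1·1296 = 1296 (Konheim–Weiss)
Check (4,3,2,3,2) → sorted (2,2,3,3,4): b_1=2>1, not a PF.
So 3125 − 1296 = 1829 fail.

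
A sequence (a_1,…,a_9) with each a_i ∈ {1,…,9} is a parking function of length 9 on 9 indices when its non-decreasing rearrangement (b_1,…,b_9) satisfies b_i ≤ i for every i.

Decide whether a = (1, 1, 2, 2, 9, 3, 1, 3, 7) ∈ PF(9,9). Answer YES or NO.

YES

Rearranged: b = (1, 1, 1, 2, 2, 3, 3, 7, 9).
  b_1=1 ≤ 1
  b_2=1 ≤ 2
  b_3=1 ≤ 3
  b_4=2 ≤ 4
  b_5=2 ≤ 5
  b_6=3 ≤ 6
  b_7=3 ≤ 7
  b_8=7 ≤ 8
  b_9=9 ≤ 9
All bounds hold ⇒ YES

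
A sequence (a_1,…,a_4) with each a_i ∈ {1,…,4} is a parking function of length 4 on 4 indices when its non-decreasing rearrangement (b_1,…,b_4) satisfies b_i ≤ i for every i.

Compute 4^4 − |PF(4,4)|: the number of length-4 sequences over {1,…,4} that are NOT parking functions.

131

Count = (5−4)·5^(4−1) = 1·125 = 125 (Konheim–Weiss)
Example (4,3,2,2) → sorted (2,2,3,4): b_1=2>1, not a PF.
Total 256; non-PF = 256−125 = 131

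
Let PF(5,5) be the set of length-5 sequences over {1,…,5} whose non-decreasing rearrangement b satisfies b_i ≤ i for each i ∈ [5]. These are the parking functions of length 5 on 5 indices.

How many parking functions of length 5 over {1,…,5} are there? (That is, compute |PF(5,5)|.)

1296

|PF| = (6−5)·6^(5−1) = 1×1296 = 1296 (Pollak)
One tuple (2,3,3,1,1) → sorted (1,1,2,3,3): b_i ≤ i ∀i, a PF.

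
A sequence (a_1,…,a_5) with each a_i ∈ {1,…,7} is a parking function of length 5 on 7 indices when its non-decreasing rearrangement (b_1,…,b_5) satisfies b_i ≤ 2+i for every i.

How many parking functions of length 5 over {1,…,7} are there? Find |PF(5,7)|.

12288

Count = 3·8^4 = 3·4096 = 12288 (Konheim–Weiss)
One tuple (3,2,3,6,3) → sorted (2,3,3,3,6): b_i ≤ 2+i ∀i, a PF.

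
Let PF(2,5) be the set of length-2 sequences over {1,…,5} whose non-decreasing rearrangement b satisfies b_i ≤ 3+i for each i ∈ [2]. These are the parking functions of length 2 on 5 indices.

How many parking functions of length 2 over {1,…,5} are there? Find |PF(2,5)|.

Count = (5−2+1)·(5+1)^(2−1) = 4 · 6 = 24 (Konheim–Weiss)
E.g. (1,4) → sorted (1,4): b_i ≤ 3+i ∀i, a PF.

24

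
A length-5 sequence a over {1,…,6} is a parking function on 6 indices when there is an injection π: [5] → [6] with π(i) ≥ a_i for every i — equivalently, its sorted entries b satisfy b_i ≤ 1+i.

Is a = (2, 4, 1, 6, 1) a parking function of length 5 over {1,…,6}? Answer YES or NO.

YES

Order a: b = (1, 1, 2, 4, 6).
  b_1=1 ≤ 2
  b_2=1 ≤ 3
  b_3=2 ≤ 4
  b_4=4 ≤ 5
  b_5=6 ≤ 6
All bounds hold ⇒ YES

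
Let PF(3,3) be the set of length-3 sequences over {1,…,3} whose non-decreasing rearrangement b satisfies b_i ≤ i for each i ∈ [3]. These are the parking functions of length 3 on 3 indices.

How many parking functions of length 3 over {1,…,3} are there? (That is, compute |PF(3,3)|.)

|PF(3,3)| = 1·4^2 = 1 · 16 = 16 (Pollak)
Example (3,2,1) → sorted (1,2,3): b_i ≤ i ∀i, a PF.

16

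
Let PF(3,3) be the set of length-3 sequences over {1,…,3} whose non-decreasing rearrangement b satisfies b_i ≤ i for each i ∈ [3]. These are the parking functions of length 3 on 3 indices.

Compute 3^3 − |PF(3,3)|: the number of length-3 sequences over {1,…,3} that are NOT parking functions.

#PF = (4−3)·4^(3−1) = 1 · 16 = 16 (Pollak)
Check (3,3,3) → sorted (3,3,3): b_1=3>1, not a PF.
Total 27; non-PF = 27−16 = 11

11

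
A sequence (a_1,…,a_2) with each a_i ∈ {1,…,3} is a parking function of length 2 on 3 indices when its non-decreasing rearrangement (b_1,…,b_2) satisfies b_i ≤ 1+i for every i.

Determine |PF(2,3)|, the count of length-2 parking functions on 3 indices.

#PF = (3−2+1)·(3+1)^(2−1) = 2·4 = 8 [KW]
Check (2,3) → sorted (2,3): b_i ≤ 1+i ∀i, a PF.

8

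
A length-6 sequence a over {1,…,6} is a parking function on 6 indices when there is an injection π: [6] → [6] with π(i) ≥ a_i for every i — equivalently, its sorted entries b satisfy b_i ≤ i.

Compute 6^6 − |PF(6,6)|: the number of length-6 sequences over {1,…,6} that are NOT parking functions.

#PF = (7−6)·7^(6−1) = 1·16807 = 16807
E.g. (6,6,3,2,6,5) → sorted (2,3,5,6,6,6): b_1=2>1, not a PF.
Total 46656; non-PF = 46656−16807 = 29849

29849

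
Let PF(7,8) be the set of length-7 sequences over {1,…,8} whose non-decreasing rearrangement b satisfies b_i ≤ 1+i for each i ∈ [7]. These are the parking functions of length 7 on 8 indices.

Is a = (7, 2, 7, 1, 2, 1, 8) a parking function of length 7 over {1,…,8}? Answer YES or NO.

Rearranged: b = (1, 1, 2, 2, 7, 7, 8).
  b_1=1 ≤ 2
  b_2=1 ≤ 3
  b_3=2 ≤ 4
  b_4=2 ≤ 5
  b_5=7 > 6
  fails at i=5 ⇒ NO

NO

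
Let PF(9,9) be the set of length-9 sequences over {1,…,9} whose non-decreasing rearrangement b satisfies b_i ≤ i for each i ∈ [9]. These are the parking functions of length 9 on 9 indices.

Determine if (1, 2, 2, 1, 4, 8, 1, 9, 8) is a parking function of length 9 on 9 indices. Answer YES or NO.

NO

Rearranged: b = (1, 1, 1, 2, 2, 4, 8, 8, 9).
  b_1=1 ≤ 1
  b_2=1 ≤ 2
  b_3=1 ≤ 3
  b_4=2 ≤ 4
  b_5=2 ≤ 5
  b_6=4 ≤ 6
  b_7=8 > 7
  fails at i=7 ⇒ NO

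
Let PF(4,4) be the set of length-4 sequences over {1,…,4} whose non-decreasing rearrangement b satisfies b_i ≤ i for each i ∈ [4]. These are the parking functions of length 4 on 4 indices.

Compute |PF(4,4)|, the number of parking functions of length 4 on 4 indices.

|PF(4,4)| = (4+1−4)·(4+1)^{4−1} = 1×125 = 125
Check (4,1,2,3) → sorted (1,2,3,4): b_i ≤ i ∀i, a PF.

125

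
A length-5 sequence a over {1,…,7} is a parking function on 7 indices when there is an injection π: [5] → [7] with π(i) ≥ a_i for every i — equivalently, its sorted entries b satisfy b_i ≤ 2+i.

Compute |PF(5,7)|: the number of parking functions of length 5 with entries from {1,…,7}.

Count = 3·8^4 = 3·4096 = 12288 (Pollak)
Check (1,2,1,5,6) → sorted (1,1,2,5,6): b_i ≤ 2+i ∀i, a PF.

12288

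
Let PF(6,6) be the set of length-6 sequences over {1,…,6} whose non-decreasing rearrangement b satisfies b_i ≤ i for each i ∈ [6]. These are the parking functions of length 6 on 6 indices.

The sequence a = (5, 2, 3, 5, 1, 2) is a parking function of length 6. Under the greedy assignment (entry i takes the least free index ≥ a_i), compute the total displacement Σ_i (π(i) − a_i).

3

Σπ = 6·7/2 = 21 (π permutes [6]); Σa = 5+2+3+5+1+2 = 18; disp = 21−18 = 3.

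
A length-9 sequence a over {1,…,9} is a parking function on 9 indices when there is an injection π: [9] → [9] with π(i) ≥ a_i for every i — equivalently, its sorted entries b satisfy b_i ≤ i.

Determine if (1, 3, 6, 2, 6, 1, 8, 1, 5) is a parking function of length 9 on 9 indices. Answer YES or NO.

YES

Sorted: b = (1, 1, 1, 2, 3, 5, 6, 6, 8).
  b_1=1 ≤ 1
  b_2=1 ≤ 2
  b_3=1 ≤ 3
  b_4=2 ≤ 4
  b_5=3 ≤ 5
  b_6=5 ≤ 6
  b_7=6 ≤ 7
  b_8=6 ≤ 8
  b_9=8 ≤ 9
All bounds hold ⇒ YES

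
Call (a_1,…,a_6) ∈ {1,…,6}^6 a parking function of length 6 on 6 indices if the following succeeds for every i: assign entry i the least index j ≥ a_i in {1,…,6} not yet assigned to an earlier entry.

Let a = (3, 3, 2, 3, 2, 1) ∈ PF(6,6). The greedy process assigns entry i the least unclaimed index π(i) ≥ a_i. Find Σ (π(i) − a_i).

Σπ = 21 ({1..6} each once); Σa = 3+3+2+3+2+1 = 14; disp = 21−14 = 7.

7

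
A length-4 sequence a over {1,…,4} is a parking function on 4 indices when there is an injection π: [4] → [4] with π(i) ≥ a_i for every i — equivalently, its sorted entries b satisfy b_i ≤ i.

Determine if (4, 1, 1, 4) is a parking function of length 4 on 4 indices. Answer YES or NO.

NO

Order a: b = (1, 1, 4, 4).
  b_1=1 ≤ 1
  b_2=1 ≤ 2
  b_3=4 > 3
  fails at i=3 ⇒ NO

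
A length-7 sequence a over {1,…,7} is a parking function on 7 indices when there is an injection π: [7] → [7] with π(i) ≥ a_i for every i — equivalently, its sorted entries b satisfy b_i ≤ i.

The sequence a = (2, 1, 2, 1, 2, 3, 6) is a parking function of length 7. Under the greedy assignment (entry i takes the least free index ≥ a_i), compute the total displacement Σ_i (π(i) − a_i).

11

Σπ = 7·8/2 = 28 (π permutes [7]); Σa = 2+1+2+1+2+3+6 = 17; disp = 28−17 = 11.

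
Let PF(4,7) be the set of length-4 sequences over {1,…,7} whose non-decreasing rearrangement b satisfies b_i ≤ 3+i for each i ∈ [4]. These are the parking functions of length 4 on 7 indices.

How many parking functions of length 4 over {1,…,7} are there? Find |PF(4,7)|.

#PF = (8−4)·8^(4−1) = 4 · 512 = 2048
E.g. (4,7,2,6) → sorted (2,4,6,7): b_i ≤ 3+i ∀i, a PF.

2048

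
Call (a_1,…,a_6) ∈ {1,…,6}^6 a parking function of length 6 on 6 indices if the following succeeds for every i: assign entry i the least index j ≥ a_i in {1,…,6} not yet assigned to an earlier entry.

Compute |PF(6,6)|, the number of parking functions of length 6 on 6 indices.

16807

#PF = (7−6)·7^(6−1) = 1 · 16807 = 16807 [KW]
Check (3,3,6,1,5,2) → sorted (1,2,3,3,5,6): b_i ≤ i ∀i, a PF.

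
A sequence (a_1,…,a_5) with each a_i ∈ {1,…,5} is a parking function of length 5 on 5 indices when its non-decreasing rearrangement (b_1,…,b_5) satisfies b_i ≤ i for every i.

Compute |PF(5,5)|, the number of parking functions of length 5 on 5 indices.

1296

#PF = (5+1−5)·(5+1)^{5−1} = 1·1296 = 1296 (Konheim–Weiss)
One tuple (2,1,1,1,2) → sorted (1,1,1,2,2): b_i ≤ i ∀i, a PF.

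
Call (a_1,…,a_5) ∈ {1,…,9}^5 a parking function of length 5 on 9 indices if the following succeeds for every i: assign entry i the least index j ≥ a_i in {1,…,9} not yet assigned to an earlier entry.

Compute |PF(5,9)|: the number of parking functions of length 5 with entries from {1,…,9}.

50000

|PF(5,9)| = (9+1−5)·(9+1)^{5−1} = 5 · 10000 = 50000 (Pollak)
Example (7,2,4,3,2) → sorted (2,2,3,4,7): b_i ≤ 4+i ∀i, a PF.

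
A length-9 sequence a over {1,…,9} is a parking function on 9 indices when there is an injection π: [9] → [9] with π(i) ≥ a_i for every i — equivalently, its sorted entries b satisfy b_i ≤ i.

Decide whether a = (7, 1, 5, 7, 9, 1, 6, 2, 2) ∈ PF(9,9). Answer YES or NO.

Rearranged: b = (1, 1, 2, 2, 5, 6, 7, 7, 9).
  b_1=1 ≤ 1
  b_2=1 ≤ 2
  b_3=2 ≤ 3
  b_4=2 ≤ 4
  b_5=5 ≤ 5
  b_6=6 ≤ 6
  b_7=7 ≤ 7
  b_8=7 ≤ 8
  b_9=9 ≤ 9
All bounds hold ⇒ YES

YES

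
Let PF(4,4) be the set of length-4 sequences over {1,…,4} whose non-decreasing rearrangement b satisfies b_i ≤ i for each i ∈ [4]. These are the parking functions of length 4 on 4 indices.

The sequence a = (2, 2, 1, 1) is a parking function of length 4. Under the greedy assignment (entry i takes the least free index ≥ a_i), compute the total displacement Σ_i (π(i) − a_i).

4

Σπ(i) = 1+…+4 = 10; Σa = 2+2+1+1 = 6; disp = 10−6 = 4.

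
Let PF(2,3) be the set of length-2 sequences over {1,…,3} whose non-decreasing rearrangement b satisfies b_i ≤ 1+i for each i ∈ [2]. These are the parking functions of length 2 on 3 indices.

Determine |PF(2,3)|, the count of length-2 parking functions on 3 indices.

#PF = 2·4^1 = 2×4 = 8 (Konheim–Weiss)
One tuple (2,3) → sorted (2,3): b_i ≤ 1+i ∀i, a PF.

8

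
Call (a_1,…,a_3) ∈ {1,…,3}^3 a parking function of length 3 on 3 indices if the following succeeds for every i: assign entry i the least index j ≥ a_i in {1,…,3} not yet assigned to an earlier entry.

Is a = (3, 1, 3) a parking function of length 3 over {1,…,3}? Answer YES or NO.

NO

Sorted: b = (1, 3, 3).
  b_1=1 ≤ 1
  b_2=3 > 2
  fails at i=2 ⇒ NO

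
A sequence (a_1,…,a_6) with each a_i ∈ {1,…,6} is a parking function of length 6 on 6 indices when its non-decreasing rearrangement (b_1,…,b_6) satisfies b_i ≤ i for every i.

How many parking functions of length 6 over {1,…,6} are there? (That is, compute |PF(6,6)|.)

|PF| = (6+1−6)·(6+1)^{6−1} = 1 · 16807 = 16807 (Pollak)
E.g. (3,1,2,2,6,4) → sorted (1,2,2,3,4,6): b_i ≤ i ∀i, a PF.

16807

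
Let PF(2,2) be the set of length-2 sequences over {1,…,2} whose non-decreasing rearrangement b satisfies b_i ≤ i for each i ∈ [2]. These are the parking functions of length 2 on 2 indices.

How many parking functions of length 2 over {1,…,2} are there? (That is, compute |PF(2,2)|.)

3

#PF = (2+1−2)·(2+1)^{2−1} = 1 · 3 = 3 [KW]
E.g. (1,1) → sorted (1,1): b_i ≤ i ∀i, a PF.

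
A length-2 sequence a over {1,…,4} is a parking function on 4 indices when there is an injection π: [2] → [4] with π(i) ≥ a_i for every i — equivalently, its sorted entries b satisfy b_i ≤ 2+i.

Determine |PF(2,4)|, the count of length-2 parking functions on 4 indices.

#PF = (5−2)·5^(2−1) = 3×5 = 15 [KW]
Check (4,3) → sorted (3,4): b_i ≤ 2+i ∀i, a PF.

15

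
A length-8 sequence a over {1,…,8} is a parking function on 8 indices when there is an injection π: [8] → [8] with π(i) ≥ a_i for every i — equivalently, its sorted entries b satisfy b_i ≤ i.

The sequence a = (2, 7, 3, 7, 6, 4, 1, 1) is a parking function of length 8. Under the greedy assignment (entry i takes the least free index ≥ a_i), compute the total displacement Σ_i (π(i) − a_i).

5

Σπ(i) = 1+…+8 = 36; Σa = 2+7+3+7+6+4+1+1 = 31; disp = 36−31 = 5.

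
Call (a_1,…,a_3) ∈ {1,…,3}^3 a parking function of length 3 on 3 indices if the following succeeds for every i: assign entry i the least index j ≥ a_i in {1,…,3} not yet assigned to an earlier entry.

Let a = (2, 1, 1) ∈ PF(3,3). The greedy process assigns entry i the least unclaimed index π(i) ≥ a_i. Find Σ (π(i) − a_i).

2

Σπ = 6 ({1..3} each once); Σa = 2+1+1 = 4; disp = 6−4 = 2.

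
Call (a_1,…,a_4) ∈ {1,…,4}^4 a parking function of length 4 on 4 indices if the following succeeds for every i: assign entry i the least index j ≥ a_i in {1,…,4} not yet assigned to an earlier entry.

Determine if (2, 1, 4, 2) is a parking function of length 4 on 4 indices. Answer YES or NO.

YES

Rearranged: b = (1, 2, 2, 4).
  b_1=1 ≤ 1
  b_2=2 ≤ 2
  b_3=2 ≤ 3
  b_4=4 ≤ 4
All bounds hold ⇒ YES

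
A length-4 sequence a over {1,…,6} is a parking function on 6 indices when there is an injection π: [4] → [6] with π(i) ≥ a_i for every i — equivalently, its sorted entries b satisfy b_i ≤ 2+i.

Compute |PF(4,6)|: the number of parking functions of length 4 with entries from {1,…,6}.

Count = (7−4)·7^(4−1) = 3·343 = 1029
One tuple (3,2,6,5) → sorted (2,3,5,6): b_i ≤ 2+i ∀i, a PF.

1029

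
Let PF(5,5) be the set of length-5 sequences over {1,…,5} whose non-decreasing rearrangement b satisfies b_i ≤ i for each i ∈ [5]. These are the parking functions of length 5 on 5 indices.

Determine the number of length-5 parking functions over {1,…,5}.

Count = 1·6^4 = 1·1296 = 1296 [KW]
One tuple (2,1,2,1,3) → sorted (1,1,2,2,3): b_i ≤ i ∀i, a PF.

1296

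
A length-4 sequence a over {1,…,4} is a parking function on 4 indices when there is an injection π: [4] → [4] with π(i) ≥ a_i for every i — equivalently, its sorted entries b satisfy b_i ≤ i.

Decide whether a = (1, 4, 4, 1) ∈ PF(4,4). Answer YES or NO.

Order a: b = (1, 1, 4, 4).
  b_1=1 ≤ 1
  b_2=1 ≤ 2
  b_3=4 > 3
  fails at i=3 ⇒ NO

NO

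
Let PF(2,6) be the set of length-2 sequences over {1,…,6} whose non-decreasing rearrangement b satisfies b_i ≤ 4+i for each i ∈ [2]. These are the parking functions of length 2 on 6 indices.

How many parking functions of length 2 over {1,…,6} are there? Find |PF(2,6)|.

Count = 5·7^1 = 5·7 = 35
One tuple (1,6) → sorted (1,6): b_i ≤ 4+i ∀i, a PF.

35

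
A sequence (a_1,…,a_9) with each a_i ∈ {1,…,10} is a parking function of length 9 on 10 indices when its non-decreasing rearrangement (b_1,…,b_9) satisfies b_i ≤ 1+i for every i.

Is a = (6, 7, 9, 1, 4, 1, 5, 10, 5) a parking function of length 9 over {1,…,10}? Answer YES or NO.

Rearranged: b = (1, 1, 4, 5, 5, 6, 7, 9, 10).
  b_1=1 ≤ 2
  b_2=1 ≤ 3
  b_3=4 ≤ 4
  b_4=5 ≤ 5
  b_5=5 ≤ 6
  b_6=6 ≤ 7
  b_7=7 ≤ 8
  b_8=9 ≤ 9
  b_9=10 ≤ 10
All bounds hold ⇒ YES

YES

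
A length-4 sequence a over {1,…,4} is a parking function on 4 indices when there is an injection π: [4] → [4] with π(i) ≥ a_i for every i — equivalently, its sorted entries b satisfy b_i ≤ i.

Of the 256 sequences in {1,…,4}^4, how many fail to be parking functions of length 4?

Count = (5−4)·5^(4−1) = 1×125 = 125 [KW]
Check (4,3,4,4) → sorted (3,4,4,4): b_1=3>1, not a PF.
4^4 − 125 = 256 − 125 = 131

131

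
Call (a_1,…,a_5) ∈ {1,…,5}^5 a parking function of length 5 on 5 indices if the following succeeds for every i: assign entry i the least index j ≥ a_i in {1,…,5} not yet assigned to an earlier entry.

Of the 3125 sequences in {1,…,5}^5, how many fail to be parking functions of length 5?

|PF(5,5)| = (5−5+1)·(5+1)^(5−1) = 1×1296 = 1296 (Konheim–Weiss)
Check (5,5,3,4,3) → sorted (3,3,4,5,5): b_1=3>1, not a PF.
Total 3125; non-PF = 3125−1296 = 1829

1829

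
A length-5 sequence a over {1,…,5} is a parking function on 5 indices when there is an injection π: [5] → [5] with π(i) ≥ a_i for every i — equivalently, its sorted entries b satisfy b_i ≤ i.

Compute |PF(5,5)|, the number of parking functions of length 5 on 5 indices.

1296

|PF| = (5+1−5)·(5+1)^{5−1} = 1 · 1296 = 1296 [KW]
E.g. (1,2,3,3,1) → sorted (1,1,2,3,3): b_i ≤ i ∀i, a PF.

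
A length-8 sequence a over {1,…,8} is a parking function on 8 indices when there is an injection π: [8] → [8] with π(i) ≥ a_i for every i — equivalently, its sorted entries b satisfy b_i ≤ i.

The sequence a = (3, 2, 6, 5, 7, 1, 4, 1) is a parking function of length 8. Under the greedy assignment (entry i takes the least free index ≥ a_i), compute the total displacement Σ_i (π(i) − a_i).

Σπ = 8·9/2 = 36 (π permutes [8]); Σa = 3+2+6+5+7+1+4+1 = 29; disp = 36−29 = 7.

7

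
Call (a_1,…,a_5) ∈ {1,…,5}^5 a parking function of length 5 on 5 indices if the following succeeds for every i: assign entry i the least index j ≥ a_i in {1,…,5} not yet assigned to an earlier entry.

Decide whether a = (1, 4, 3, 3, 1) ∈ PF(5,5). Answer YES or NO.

YES

Order a: b = (1, 1, 3, 3, 4).
  b_1=1 ≤ 1
  b_2=1 ≤ 2
  b_3=3 ≤ 3
  b_4=3 ≤ 4
  b_5=4 ≤ 5
All bounds hold ⇒ YES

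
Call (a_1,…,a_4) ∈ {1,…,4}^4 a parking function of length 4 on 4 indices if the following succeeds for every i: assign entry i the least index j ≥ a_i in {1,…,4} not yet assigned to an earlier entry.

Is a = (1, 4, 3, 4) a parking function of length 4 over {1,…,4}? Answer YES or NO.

NO

Sorted: b = (1, 3, 4, 4).
  b_1=1 ≤ 1
  b_2=3 > 2
  fails at i=2 ⇒ NO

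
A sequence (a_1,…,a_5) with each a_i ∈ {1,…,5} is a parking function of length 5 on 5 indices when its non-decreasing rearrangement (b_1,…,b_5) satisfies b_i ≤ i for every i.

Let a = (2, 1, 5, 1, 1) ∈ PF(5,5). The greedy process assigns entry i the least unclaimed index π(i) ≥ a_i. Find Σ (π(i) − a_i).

5

Σπ = 5·6/2 = 15 (π permutes [5]); Σa = 2+1+5+1+1 = 10; disp = 15−10 = 5.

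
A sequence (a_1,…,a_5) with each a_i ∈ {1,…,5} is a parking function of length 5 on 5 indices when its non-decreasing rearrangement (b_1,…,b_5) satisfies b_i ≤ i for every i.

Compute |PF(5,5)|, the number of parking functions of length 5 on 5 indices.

Count = (5+1−5)·(5+1)^{5−1} = 1×1296 = 1296 (Konheim–Weiss)
Example (2,4,1,2,4) → sorted (1,2,2,4,4): b_i ≤ i ∀i, a PF.

1296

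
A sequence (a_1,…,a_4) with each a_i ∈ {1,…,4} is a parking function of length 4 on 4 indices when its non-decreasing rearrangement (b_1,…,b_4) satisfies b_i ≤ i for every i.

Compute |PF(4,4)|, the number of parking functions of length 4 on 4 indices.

|PF(4,4)| = (4−4+1)·(4+1)^(4−1) = 1·125 = 125
E.g. (2,3,1,1) → sorted (1,1,2,3): b_i ≤ i ∀i, a PF.

125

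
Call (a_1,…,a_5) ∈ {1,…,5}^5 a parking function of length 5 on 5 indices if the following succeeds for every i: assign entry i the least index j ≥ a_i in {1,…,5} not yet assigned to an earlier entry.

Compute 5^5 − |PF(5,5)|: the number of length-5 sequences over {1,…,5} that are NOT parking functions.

1829

|PF| = (5+1−5)·(5+1)^{5−1} = 1×1296 = 1296
Example (4,3,3,1,4) → sorted (1,3,3,4,4): b_2=3>2, not a PF.
Total 3125; non-PF = 3125−1296 = 1829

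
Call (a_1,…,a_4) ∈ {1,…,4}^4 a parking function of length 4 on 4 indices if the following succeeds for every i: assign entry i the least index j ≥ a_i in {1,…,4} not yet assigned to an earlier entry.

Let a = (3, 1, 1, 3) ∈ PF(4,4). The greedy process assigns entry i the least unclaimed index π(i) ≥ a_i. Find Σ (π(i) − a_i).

2

Σπ = 4·5/2 = 10 (π permutes [4]); Σa = 3+1+1+3 = 8; disp = 10−8 = 2.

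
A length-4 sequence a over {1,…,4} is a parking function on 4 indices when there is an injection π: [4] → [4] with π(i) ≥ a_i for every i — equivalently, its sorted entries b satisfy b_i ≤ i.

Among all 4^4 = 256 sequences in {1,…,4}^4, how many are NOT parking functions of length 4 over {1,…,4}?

131

|PF| = (4−4+1)·(4+1)^(4−1) = 1·125 = 125
E.g. (4,1,4,1) → sorted (1,1,4,4): b_3=4>3, not a PF.
Total 256; non-PF = 256−125 = 131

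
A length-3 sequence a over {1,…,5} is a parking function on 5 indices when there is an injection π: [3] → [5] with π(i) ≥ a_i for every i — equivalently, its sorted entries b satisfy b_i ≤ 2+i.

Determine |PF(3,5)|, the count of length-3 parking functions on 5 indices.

108

#PF = (5−3+1)·(5+1)^(3−1) = 3 · 36 = 108 (Konheim–Weiss)
One tuple (3,5,2) → sorted (2,3,5): b_i ≤ 2+i ∀i, a PF.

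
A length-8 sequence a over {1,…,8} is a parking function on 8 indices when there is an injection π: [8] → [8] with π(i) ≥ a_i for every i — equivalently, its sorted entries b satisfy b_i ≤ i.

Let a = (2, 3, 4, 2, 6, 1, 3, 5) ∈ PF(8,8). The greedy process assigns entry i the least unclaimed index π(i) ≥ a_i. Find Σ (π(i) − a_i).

Σπ = 8·9/2 = 36 (π permutes [8]); Σa = 2+3+4+2+6+1+3+5 = 26; disp = 36−26 = 10.

10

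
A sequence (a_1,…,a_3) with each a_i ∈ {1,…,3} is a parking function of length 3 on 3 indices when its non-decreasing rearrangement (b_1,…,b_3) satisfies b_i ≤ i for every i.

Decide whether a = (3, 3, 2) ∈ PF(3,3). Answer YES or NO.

NO

Sorted: b = (2, 3, 3).
  b_1=2 > 1
  fails at i=1 ⇒ NO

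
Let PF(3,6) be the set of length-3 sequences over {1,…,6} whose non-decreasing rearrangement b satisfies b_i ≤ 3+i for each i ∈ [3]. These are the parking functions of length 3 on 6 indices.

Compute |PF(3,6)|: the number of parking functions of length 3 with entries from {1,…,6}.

196

|PF| = (6+1−3)·(6+1)^{3−1} = 4·49 = 196 (Pollak)
Check (4,5,1) → sorted (1,4,5): b_i ≤ 3+i ∀i, a PF.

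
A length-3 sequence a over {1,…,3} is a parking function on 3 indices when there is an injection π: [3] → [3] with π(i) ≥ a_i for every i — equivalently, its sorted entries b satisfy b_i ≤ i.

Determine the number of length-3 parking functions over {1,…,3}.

16

|PF| = (3−3+1)·(3+1)^(3−1) = 1 · 16 = 16 (Pollak)
E.g. (1,2,1) → sorted (1,1,2): b_i ≤ i ∀i, a PF.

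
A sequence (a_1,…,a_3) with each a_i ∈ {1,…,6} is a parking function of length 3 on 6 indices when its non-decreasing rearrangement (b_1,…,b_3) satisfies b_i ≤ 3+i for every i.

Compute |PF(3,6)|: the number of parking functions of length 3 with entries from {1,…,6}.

|PF| = 4·7^2 = 4·49 = 196 [KW]
One tuple (2,6,4) → sorted (2,4,6): b_i ≤ 3+i ∀i, a PF.

196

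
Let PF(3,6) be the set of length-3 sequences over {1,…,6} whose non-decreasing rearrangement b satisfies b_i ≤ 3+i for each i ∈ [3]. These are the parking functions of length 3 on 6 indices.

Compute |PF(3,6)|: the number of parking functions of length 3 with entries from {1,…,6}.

196

|PF(3,6)| = (6+1−3)·(6+1)^{3−1} = 4 · 49 = 196
One tuple (4,1,3) → sorted (1,3,4): b_i ≤ 3+i ∀i, a PF.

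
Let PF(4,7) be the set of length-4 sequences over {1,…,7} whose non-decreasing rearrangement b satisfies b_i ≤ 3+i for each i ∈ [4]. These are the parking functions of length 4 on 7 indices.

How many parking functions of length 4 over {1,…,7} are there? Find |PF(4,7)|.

2048

#PF = (8−4)·8^(4−1) = 4 · 512 = 2048 (Konheim–Weiss)
Check (7,4,2,2) → sorted (2,2,4,7): b_i ≤ 3+i ∀i, a PF.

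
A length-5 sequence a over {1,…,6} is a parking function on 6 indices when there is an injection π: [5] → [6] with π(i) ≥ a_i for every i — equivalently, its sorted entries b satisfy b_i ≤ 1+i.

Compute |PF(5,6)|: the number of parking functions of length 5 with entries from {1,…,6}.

|PF| = (6+1−5)·(6+1)^{5−1} = 2×2401 = 4802
E.g. (5,2,3,4,4) → sorted (2,3,4,4,5): b_i ≤ 1+i ∀i, a PF.

4802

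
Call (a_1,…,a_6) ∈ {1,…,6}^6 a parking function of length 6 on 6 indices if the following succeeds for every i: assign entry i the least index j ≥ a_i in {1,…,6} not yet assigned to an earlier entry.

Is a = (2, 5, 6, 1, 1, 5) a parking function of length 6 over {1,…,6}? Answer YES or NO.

Sorted: b = (1, 1, 2, 5, 5, 6).
  b_1=1 ≤ 1
  b_2=1 ≤ 2
  b_3=2 ≤ 3
  b_4=5 > 4
  fails at i=4 ⇒ NO

NO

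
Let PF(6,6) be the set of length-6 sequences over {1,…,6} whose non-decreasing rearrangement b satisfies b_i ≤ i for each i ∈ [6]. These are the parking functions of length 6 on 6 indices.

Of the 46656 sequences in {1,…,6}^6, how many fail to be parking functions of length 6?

29849

|PF| = (6−6+1)·(6+1)^(6−1) = 1·16807 = 16807 [KW]
One tuple (6,2,6,1,5,5) → sorted (1,2,5,5,6,6): b_3=5>3, not a PF.
Total 46656; non-PF = 46656−16807 = 29849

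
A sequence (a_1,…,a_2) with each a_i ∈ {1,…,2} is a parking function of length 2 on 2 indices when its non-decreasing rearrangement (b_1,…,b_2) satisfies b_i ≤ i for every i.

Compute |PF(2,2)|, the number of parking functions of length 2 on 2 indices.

|PF| = 1·3^1 = 1 · 3 = 3 [KW]
Example (1,2) → sorted (1,2): b_i ≤ i ∀i, a PF.

3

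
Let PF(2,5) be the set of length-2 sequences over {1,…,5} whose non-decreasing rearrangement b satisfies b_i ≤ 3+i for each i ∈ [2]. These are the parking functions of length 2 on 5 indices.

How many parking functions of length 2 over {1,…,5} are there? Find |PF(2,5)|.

24

|PF| = 4·6^1 = 4·6 = 24
Check (1,2) → sorted (1,2): b_i ≤ 3+i ∀i, a PF.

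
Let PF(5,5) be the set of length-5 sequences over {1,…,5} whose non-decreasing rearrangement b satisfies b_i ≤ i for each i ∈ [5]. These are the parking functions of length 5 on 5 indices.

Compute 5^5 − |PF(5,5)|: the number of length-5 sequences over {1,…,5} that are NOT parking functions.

Count = (5+1−5)·(5+1)^{5−1} = 1·1296 = 1296 [KW]
Example (3,5,5,5,4) → sorted (3,4,5,5,5): b_1=3>1, not a PF.
5^5 − 1296 = 3125 − 1296 = 1829

1829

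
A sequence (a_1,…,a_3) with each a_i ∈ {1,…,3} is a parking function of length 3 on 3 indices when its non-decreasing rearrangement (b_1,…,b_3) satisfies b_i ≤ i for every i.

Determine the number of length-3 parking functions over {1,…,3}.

|PF(3,3)| = (3−3+1)·(3+1)^(3−1) = 1 · 16 = 16 (Pollak)
Check (2,3,1) → sorted (1,2,3): b_i ≤ i ∀i, a PF.

16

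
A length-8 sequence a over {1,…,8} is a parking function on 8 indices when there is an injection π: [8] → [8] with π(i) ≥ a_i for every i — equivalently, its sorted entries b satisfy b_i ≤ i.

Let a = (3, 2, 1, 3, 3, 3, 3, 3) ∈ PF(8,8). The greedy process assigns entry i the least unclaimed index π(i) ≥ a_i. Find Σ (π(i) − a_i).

Σπ = 36 ({1..8} each once); Σa = 3+2+1+3+3+3+3+3 = 21; disp = 36−21 = 15.

15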